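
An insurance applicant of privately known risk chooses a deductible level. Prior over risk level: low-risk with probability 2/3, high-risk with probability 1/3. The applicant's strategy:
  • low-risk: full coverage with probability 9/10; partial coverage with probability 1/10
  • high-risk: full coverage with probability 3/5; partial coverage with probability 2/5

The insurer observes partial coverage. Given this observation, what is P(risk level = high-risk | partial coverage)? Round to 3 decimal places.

P(partial coverage) = (2/3)·(1/10) + (1/3)·(2/5) = 1/5
P(high-risk | partial coverage) = ((1/3)·(2/5)) / (1/5) = (2/15) / (1/5) = 2/3

0.667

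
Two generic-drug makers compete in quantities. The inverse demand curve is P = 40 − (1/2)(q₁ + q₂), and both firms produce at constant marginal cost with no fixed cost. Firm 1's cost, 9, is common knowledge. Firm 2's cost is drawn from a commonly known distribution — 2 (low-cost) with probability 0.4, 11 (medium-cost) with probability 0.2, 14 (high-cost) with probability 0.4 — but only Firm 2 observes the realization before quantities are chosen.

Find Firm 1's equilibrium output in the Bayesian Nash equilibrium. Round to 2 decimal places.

Each type of Firm 2 best-responds to q₁; Firm 1 best-responds to the expected q₂ over Firm 2's types.
Firm 2 with cost c maximizes (40 − (1/2)(q₁+q₂) − c)·q₂, giving q₂(c) = (40 − c − (1/2)q₁).
E[c₂] = 0.4·2 + 0.2·11 + 0.4·14 = 8.6
Firm 1's FOC against E[q₂] yields q₁ = (40 − 2·9 + E[c₂])/(3/2) = (40 − 18 + 8.6)/(3/2) = 20.4.

20.40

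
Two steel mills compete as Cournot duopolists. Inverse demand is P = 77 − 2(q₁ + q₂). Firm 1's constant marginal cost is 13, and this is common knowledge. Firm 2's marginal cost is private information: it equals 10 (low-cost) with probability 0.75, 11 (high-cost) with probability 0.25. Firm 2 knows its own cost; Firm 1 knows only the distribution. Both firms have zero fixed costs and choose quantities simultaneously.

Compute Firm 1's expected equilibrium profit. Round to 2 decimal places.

208.42

Each type of Firm 2 best-responds to q₁; Firm 1 best-responds to the expected q₂ over Firm 2's types.
Firm 2 with cost c maximizes (77 − 2(q₁+q₂) − c)·q₂, giving q₂(c) = (77 − c − 2q₁)/4.
E[c₂] = 0.75·10 + 0.25·11 = 10.25
Firm 1's FOC against E[q₂] yields q₁ = (77 − 2·13 + E[c₂])/6 = (77 − 26 + 10.25)/6 = 10.2083.
E[P] = 77 − 2·(q₁ + E[q₂]) = 33.4167; Firm 1's expected profit = (E[P] − 13)·q₁ = (33.4167 − 13)·10.2083 = 208.42.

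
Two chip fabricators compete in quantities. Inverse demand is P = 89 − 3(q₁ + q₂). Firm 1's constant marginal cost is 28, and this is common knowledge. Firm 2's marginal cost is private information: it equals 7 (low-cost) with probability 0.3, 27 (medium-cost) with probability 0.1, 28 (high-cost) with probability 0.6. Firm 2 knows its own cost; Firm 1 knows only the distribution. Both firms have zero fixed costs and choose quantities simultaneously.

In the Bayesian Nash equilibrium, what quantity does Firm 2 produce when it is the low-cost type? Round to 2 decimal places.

Firm 2 with cost c maximizes (89 − 3(q₁+q₂) − c)·q₂, giving q₂(c) = (89 − c − 3q₁)/6.
E[c₂] = 0.3·7 + 0.1·27 + 0.6·28 = 21.6
Firm 1's FOC against E[q₂] yields q₁ = (89 − 2·28 + E[c₂])/9 = (89 − 56 + 21.6)/9 = 6.06667.
q₂(low-cost) = (89 − 7 − 3·6.06667)/6 = 10.6333.

10.63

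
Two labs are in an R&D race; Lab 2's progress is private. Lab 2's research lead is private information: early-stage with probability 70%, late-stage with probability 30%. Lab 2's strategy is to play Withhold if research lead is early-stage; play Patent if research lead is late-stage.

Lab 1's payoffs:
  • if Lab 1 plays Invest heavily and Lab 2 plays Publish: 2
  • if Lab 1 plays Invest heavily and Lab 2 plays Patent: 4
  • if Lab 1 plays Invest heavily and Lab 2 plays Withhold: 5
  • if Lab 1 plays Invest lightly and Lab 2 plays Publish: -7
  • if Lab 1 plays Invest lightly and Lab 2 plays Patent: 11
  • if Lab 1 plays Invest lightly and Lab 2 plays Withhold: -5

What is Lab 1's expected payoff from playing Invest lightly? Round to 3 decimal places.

-0.200

E[Invest lightly] = 0.7·(-5) + 0.3·11 = (-3.5) + 3.3 = -0.2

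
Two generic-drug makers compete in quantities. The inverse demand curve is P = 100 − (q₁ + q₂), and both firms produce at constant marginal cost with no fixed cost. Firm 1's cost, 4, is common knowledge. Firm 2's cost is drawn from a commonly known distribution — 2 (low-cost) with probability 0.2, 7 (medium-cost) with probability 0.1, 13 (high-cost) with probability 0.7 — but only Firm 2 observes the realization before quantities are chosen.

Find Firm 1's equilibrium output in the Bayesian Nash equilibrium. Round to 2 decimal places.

Firm 2 with cost c maximizes (100 − (q₁+q₂) − c)·q₂, giving q₂(c) = (100 − c − q₁)/2.
E[c₂] = 0.2·2 + 0.1·7 + 0.7·13 = 10.2
Firm 1's FOC against E[q₂] yields q₁ = (100 − 2·4 + E[c₂])/3 = (100 − 8 + 10.2)/3 = 34.0667.

34.07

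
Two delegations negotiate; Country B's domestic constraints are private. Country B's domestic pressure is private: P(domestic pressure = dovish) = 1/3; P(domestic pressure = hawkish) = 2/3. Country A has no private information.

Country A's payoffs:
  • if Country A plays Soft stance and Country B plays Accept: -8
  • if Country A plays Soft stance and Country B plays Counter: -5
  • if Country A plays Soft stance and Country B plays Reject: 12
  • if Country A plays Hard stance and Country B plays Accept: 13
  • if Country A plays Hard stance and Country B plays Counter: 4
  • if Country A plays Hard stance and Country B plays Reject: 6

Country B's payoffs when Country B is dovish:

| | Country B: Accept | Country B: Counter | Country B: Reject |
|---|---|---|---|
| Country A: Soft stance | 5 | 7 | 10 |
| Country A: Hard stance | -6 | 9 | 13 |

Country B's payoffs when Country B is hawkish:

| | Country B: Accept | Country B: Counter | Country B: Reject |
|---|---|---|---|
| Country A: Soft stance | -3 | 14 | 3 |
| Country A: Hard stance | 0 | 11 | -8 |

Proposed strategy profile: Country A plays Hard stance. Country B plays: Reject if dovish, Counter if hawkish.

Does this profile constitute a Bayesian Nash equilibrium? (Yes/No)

Country A plays Hard stance: E[Hard stance] = 1/3·(6) + 2/3·(4) = 14/3; E[Soft stance] = 2/3. Best-responding. ✓
Country B (domestic pressure dovish), facing Hard stance: Accept gives -6, Counter gives 9, Reject gives 13. Proposed Reject is best. ✓
Country B (domestic pressure hawkish), facing Hard stance: Accept gives 0, Counter gives 11, Reject gives -8. Proposed Counter is best. ✓

Yes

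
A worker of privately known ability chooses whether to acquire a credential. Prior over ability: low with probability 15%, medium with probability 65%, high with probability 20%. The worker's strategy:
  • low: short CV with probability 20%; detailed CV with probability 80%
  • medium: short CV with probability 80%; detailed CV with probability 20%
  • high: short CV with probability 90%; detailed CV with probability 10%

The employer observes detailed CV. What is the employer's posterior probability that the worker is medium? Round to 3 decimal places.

Apply Bayes' rule using the sender's strategy as the likelihood.
P(detailed CV) = 0.15·0.8 + 0.65·0.2 + 0.2·0.1 = 0.27
P(medium | detailed CV) = (0.65·0.2) / 0.27 = 0.13 / 0.27 = 0.481481

0.481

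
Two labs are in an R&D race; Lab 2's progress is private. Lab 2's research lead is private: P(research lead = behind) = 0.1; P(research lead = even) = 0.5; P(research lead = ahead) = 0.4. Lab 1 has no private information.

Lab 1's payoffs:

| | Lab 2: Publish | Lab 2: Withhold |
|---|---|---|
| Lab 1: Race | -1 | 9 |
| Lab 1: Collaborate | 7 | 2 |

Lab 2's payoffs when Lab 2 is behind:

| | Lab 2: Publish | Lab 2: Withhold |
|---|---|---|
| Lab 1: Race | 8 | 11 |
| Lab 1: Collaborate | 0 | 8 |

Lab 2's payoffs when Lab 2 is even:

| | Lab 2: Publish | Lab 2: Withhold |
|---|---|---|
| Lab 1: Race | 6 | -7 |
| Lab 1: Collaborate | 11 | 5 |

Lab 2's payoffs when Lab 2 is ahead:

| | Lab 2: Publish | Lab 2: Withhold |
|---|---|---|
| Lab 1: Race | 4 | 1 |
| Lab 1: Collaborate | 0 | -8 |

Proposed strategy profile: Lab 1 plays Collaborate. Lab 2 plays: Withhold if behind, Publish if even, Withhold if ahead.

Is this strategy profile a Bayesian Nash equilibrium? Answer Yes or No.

Lab 1 plays Collaborate: E[Collaborate] = 0.1·(2) + 0.5·(7) + 0.4·(2) = 4.5; E[Race] = 4. Best-responding. ✓
Lab 2 (research lead behind), facing Collaborate: Publish gives 0, Withhold gives 8. Proposed Withhold is best. ✓
Lab 2 (research lead even), facing Collaborate: Publish gives 11, Withhold gives 5. Proposed Publish is best. ✓
Lab 2 (research lead ahead), facing Collaborate: Publish gives 0, Withhold gives -8. Proposed Withhold is not best — profitable deviation exists. ✗

No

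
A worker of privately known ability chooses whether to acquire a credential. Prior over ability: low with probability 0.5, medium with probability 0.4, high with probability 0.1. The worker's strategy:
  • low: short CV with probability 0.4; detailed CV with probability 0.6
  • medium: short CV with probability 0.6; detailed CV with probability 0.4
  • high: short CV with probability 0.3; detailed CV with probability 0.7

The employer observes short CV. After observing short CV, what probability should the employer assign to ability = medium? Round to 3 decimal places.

P(short CV) = 0.5·0.4 + 0.4·0.6 + 0.1·0.3 = 0.47
P(medium | short CV) = (0.4·0.6) / 0.47 = 0.24 / 0.47 = 0.510638

0.511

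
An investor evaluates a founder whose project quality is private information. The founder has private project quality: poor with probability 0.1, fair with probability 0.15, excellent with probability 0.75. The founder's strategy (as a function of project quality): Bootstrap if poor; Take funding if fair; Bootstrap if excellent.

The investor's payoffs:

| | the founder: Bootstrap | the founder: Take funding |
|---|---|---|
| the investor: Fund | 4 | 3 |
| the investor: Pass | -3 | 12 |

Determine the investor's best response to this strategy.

Fund

Compute the investor's expected payoff for each action, taking the expectation over the founder's type.
E[Fund] = 0.1·(4) + 0.15·(3) + 0.75·(4) = 3.85
E[Pass] = 0.1·(-3) + 0.15·(12) + 0.75·(-3) = -0.75
Best response: Fund (3.85 is the largest).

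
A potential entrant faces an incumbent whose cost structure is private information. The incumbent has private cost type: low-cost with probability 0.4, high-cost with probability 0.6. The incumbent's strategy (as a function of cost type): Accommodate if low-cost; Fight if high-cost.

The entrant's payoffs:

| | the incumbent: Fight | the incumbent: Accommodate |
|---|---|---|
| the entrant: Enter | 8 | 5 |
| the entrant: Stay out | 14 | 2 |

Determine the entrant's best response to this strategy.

Compute the entrant's expected payoff for each action, taking the expectation over the incumbent's type.
E[Enter] = 0.4·(5) + 0.6·(8) = 6.8
E[Stay out] = 0.4·(2) + 0.6·(14) = 9.2
Best response: Stay out (9.2 is the largest).

Stay out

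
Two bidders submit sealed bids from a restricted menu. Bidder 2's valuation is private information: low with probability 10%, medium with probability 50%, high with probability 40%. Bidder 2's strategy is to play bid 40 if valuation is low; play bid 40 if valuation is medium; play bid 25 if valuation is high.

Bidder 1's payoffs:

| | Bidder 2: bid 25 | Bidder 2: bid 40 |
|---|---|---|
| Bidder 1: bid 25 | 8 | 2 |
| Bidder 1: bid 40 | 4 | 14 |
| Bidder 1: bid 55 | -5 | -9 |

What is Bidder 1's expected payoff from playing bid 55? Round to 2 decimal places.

E[bid 55] = 0.1·(-9) + 0.5·(-9) + 0.4·(-5) = (-0.9) + (-4.5) + (-2) = -7.4

-7.40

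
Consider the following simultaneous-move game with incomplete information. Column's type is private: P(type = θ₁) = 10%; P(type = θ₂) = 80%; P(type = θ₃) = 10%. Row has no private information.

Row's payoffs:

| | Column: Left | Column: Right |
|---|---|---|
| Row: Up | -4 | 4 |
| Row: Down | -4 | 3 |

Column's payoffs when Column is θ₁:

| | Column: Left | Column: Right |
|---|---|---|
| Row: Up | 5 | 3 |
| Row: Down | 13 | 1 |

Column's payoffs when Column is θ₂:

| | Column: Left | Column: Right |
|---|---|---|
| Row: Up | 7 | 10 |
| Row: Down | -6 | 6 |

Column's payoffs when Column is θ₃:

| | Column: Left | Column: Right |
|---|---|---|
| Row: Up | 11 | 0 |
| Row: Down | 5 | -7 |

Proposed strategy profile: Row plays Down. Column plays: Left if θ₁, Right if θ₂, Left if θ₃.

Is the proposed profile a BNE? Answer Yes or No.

No

A profile is a BNE iff every type of every player is best-responding given beliefs about the other side.
Row plays Down: E[Down] = 0.1·(-4) + 0.8·(3) + 0.1·(-4) = 1.6; E[Up] = 2.4. Not best-responding. ✗
Column (type θ₁), facing Down: Left gives 13, Right gives 1. Proposed Left is best. ✓
Column (type θ₂), facing Down: Left gives -6, Right gives 6. Proposed Right is best. ✓
Column (type θ₃), facing Down: Left gives 5, Right gives -7. Proposed Left is best. ✓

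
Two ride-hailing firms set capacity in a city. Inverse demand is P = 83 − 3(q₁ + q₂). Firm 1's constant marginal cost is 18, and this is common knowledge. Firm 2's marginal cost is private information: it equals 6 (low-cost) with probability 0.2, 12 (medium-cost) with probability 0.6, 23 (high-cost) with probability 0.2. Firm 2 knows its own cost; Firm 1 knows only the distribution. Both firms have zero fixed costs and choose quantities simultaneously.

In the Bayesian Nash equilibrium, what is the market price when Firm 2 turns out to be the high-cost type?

43

Type-c best response for Firm 2: q₂(c) = (83 − c)/6 − q₁/2.
Firm 1 maximizes expected profit; its first-order condition is 83 − 6q₁ − 3E[q₂] − 18 = 0.
Substituting E[q₂] and solving: E[c₂] = 13, so q₁ = (83 − 2·18 + 13)/9 = 6.66667.
q₂(high-cost) = 6.66667, so P = 83 − 3·(6.66667 + 6.66667) = 43.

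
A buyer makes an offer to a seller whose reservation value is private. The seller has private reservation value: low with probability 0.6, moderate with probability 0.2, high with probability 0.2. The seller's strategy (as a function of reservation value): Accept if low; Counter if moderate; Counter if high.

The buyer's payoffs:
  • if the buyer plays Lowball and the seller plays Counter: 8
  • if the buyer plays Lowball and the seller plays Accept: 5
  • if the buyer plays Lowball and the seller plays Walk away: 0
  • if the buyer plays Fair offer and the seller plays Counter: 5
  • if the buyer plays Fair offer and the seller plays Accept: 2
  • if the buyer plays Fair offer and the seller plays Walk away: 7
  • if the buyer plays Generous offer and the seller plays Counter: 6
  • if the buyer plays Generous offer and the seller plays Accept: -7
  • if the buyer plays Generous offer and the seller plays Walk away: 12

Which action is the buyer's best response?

E[Lowball] = 0.6·(5) + 0.2·(8) + 0.2·(8) = 6.2
E[Fair offer] = 0.6·(2) + 0.2·(5) + 0.2·(5) = 3.2
E[Generous offer] = 0.6·(-7) + 0.2·(6) + 0.2·(6) = -1.8
Best response: Lowball (6.2 is the largest).

Lowball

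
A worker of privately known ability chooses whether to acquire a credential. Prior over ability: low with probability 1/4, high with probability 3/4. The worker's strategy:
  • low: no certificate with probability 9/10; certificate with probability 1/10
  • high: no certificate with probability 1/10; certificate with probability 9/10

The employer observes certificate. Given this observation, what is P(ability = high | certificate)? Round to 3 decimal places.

0.964

Apply Bayes' rule using the sender's strategy as the likelihood.
P(certificate) = (1/4)·(1/10) + (3/4)·(9/10) = 7/10
P(high | certificate) = ((3/4)·(9/10)) / (7/10) = (27/40) / (7/10) = 27/28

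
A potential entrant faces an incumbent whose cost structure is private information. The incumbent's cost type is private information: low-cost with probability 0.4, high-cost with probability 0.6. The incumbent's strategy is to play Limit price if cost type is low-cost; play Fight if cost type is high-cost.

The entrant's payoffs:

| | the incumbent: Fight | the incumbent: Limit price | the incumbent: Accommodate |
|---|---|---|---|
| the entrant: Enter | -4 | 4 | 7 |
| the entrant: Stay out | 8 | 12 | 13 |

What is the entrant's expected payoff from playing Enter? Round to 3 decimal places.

E[Enter] = 0.4·4 + 0.6·(-4) = 1.6 + (-2.4) = -0.8

-0.800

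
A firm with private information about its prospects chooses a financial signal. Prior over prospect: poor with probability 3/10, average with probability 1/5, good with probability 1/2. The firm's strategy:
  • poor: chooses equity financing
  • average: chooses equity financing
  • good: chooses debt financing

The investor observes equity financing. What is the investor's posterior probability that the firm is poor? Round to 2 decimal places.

0.60

Apply Bayes' rule using the sender's strategy as the likelihood.
P(equity financing) = (3/10)·1 + (1/5)·1 + (1/2)·0 = 1/2
P(poor | equity financing) = ((3/10)·1) / (1/2) = (3/10) / (1/2) = 3/5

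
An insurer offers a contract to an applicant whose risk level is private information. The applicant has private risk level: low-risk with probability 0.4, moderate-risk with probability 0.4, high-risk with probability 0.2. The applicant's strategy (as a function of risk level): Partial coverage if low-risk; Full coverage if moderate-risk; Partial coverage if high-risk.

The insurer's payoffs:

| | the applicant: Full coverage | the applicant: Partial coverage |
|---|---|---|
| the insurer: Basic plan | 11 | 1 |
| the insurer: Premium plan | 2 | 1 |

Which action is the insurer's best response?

Basic plan

E[Basic plan] = 0.4·(1) + 0.4·(11) + 0.2·(1) = 5
E[Premium plan] = 0.4·(1) + 0.4·(2) + 0.2·(1) = 1.4
Best response: Basic plan (5 is the largest).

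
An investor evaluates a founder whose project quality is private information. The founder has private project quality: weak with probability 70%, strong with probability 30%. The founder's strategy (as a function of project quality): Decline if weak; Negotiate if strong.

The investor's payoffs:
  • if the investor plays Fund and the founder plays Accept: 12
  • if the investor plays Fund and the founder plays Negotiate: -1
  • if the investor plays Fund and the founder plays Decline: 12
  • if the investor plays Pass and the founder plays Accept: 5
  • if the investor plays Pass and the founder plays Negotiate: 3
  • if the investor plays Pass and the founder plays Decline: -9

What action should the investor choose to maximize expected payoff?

Compute the investor's expected payoff for each action, taking the expectation over the founder's type.
E[Fund] = 0.7·(12) + 0.3·(-1) = 8.1
E[Pass] = 0.7·(-9) + 0.3·(3) = -5.4
Best response: Fund (8.1 is the largest).

Fund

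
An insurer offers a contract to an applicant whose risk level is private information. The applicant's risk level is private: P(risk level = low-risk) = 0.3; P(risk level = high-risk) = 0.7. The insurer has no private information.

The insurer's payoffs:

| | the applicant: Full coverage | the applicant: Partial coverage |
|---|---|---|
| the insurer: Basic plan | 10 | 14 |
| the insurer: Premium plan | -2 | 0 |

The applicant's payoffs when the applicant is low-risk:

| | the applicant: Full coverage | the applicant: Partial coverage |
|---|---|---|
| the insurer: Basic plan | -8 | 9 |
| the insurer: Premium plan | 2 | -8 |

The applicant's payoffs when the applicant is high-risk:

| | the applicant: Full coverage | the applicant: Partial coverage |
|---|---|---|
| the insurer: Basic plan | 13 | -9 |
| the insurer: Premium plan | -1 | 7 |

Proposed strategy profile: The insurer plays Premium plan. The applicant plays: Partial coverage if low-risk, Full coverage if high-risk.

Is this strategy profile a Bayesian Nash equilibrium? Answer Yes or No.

No

A profile is a BNE iff every type of every player is best-responding given beliefs about the other side.
The insurer plays Premium plan: E[Premium plan] = 0.3·(0) + 0.7·(-2) = -1.4; E[Basic plan] = 11.2. Not best-responding. ✗
The applicant (risk level low-risk), facing Premium plan: Full coverage gives 2, Partial coverage gives -8. Proposed Partial coverage is not best — profitable deviation exists. ✗
The applicant (risk level high-risk), facing Premium plan: Full coverage gives -1, Partial coverage gives 7. Proposed Full coverage is not best — profitable deviation exists. ✗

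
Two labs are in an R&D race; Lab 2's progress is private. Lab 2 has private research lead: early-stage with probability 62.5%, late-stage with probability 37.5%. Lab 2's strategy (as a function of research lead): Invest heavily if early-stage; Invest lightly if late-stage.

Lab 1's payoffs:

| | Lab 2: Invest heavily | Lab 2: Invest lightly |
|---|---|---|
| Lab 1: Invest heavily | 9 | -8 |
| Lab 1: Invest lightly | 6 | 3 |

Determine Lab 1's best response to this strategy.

E[Invest heavily] = 0.625·(9) + 0.375·(-8) = 2.625
E[Invest lightly] = 0.625·(6) + 0.375·(3) = 4.875
Best response: Invest lightly (4.875 is the largest).

Invest lightly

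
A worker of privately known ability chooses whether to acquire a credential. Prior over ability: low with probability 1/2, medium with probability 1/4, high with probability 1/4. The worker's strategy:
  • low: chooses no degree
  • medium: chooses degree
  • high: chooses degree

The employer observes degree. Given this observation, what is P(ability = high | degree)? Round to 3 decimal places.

P(degree) = (1/2)·0 + (1/4)·1 + (1/4)·1 = 1/2
P(high | degree) = ((1/4)·1) / (1/2) = (1/4) / (1/2) = 1/2

0.500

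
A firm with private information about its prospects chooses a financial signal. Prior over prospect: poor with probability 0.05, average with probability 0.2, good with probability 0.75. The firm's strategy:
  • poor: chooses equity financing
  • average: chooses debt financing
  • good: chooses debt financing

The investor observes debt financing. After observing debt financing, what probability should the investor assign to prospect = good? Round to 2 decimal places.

0.79

Apply Bayes' rule using the sender's strategy as the likelihood.
P(debt financing) = 0.05·0 + 0.2·1 + 0.75·1 = 0.95
P(good | debt financing) = (0.75·1) / 0.95 = 0.75 / 0.95 = 0.789474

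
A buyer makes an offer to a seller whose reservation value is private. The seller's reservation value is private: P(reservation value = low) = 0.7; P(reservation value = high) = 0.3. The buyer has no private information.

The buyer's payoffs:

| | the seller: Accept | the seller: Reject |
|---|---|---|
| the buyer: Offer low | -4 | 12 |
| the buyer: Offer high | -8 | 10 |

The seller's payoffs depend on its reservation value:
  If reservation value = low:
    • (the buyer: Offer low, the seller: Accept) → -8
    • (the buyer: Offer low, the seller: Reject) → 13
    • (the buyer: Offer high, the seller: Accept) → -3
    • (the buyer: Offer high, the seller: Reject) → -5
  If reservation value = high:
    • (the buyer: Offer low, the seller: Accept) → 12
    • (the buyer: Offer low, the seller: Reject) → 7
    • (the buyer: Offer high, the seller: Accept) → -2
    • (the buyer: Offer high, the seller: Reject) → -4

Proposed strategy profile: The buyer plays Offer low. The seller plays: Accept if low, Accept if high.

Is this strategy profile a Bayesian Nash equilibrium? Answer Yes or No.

The buyer plays Offer low: E[Offer low] = 0.7·(-4) + 0.3·(-4) = -4; E[Offer high] = -8. Best-responding. ✓
The seller (reservation value low), facing Offer low: Accept gives -8, Reject gives 13. Proposed Accept is not best — profitable deviation exists. ✗
The seller (reservation value high), facing Offer low: Accept gives 12, Reject gives 7. Proposed Accept is best. ✓

No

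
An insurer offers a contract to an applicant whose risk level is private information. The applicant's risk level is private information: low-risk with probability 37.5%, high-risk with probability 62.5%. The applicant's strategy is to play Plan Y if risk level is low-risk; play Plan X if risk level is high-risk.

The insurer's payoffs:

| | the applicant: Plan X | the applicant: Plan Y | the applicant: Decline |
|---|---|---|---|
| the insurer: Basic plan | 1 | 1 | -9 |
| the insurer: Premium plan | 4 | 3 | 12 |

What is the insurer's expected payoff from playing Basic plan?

1

E[Basic plan] = 0.375·1 + 0.625·1 = 0.375 + 0.625 = 1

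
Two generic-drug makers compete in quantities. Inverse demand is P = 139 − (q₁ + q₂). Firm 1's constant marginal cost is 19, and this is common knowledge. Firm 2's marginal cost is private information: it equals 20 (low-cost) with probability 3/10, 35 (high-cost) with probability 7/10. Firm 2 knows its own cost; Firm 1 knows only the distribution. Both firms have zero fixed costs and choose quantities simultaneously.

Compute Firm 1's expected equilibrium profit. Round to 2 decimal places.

1921.36

Firm 2 with cost c maximizes (139 − (q₁+q₂) − c)·q₂, giving q₂(c) = (139 − c − q₁)/2.
E[c₂] = 3/10·20 + 7/10·35 = 30.5
Firm 1's FOC against E[q₂] yields q₁ = (139 − 2·19 + E[c₂])/3 = (139 − 38 + 30.5)/3 = 43.8333.
E[P] = 139 − (q₁ + E[q₂]) = 62.8333; Firm 1's expected profit = (E[P] − 19)·q₁ = (62.8333 − 19)·43.8333 = 1921.36.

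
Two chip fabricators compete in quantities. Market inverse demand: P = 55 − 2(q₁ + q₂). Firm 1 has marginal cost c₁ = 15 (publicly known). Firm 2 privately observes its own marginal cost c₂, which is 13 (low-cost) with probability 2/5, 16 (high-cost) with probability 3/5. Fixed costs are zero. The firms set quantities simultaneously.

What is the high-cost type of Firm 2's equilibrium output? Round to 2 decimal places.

6.43

Firm 2 with cost c maximizes (55 − 2(q₁+q₂) − c)·q₂, giving q₂(c) = (55 − c − 2q₁)/4.
E[c₂] = 2/5·13 + 3/5·16 = 14.8
Firm 1's FOC against E[q₂] yields q₁ = (55 − 2·15 + E[c₂])/6 = (55 − 30 + 14.8)/6 = 6.63333.
q₂(high-cost) = (55 − 16 − 2·6.63333)/4 = 6.43333.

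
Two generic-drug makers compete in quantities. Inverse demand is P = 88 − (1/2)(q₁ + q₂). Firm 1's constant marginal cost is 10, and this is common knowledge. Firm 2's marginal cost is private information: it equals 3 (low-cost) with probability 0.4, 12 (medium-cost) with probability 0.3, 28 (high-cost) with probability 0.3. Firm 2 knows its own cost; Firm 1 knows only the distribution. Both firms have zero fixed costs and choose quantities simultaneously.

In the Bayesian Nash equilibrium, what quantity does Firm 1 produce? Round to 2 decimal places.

Firm 2 with cost c maximizes (88 − (1/2)(q₁+q₂) − c)·q₂, giving q₂(c) = (88 − c − (1/2)q₁).
E[c₂] = 0.4·3 + 0.3·12 + 0.3·28 = 13.2
Firm 1's FOC against E[q₂] yields q₁ = (88 − 2·10 + E[c₂])/(3/2) = (88 − 20 + 13.2)/(3/2) = 54.1333.

54.13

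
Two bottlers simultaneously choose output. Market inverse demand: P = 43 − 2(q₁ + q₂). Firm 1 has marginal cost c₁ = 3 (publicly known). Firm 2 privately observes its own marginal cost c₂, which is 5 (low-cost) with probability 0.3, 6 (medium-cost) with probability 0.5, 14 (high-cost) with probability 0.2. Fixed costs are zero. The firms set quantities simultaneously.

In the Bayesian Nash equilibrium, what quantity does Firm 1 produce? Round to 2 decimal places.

Each type of Firm 2 best-responds to q₁; Firm 1 best-responds to the expected q₂ over Firm 2's types.
Firm 2 with cost c maximizes (43 − 2(q₁+q₂) − c)·q₂, giving q₂(c) = (43 − c − 2q₁)/4.
E[c₂] = 0.3·5 + 0.5·6 + 0.2·14 = 7.3
Firm 1's FOC against E[q₂] yields q₁ = (43 − 2·3 + E[c₂])/6 = (43 − 6 + 7.3)/6 = 7.38333.

7.38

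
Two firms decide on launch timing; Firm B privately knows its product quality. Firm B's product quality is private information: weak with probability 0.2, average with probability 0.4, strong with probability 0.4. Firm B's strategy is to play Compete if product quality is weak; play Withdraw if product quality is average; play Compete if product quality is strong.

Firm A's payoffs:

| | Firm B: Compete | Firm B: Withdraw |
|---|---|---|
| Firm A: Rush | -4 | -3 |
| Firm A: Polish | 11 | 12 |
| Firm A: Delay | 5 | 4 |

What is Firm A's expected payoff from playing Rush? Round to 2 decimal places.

-3.60

E[Rush] = 0.2·(-4) + 0.4·(-3) + 0.4·(-4) = (-0.8) + (-1.2) + (-1.6) = -3.6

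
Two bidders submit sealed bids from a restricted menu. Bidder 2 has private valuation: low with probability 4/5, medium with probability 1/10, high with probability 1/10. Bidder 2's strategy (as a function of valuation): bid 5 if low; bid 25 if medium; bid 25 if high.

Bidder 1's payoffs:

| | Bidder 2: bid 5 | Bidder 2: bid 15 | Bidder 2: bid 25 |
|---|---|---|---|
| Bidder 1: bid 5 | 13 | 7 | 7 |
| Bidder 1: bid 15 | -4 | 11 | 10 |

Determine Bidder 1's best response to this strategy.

Compute Bidder 1's expected payoff for each action, taking the expectation over Bidder 2's type.
E[bid 5] = 4/5·(13) + 1/10·(7) + 1/10·(7) = 59/5
E[bid 15] = 4/5·(-4) + 1/10·(10) + 1/10·(10) = -6/5
Best response: bid 5 (59/5 is the largest).

bid 5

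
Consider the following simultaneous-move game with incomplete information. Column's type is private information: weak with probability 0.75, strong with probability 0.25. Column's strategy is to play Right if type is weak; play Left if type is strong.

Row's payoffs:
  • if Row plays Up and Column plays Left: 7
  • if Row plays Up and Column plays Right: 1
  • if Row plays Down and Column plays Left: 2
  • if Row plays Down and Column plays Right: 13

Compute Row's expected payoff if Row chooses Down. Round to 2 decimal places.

10.25

Take the expectation over Column's type, weighting each type's action by its prior probability.
E[Down] = 0.75·13 + 0.25·2 = 9.75 + 0.5 = 10.25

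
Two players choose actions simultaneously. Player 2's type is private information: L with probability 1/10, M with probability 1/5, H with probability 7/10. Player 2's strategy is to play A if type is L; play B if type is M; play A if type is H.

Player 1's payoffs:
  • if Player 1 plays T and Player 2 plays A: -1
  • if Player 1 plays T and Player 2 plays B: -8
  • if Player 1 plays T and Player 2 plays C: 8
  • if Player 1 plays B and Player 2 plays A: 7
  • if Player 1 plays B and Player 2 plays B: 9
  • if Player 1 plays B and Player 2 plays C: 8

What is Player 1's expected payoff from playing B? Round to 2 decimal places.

7.40

E[B] = 1/10·7 + 1/5·9 + 7/10·7 = 7/10 + 9/5 + 49/10 = 37/5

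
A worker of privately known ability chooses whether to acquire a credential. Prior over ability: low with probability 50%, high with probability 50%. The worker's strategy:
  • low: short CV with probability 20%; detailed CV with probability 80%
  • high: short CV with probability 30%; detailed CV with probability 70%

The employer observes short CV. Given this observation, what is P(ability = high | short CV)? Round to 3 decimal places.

Apply Bayes' rule using the sender's strategy as the likelihood.
P(short CV) = 0.5·0.2 + 0.5·0.3 = 0.25
P(high | short CV) = (0.5·0.3) / 0.25 = 0.15 / 0.25 = 0.6

0.600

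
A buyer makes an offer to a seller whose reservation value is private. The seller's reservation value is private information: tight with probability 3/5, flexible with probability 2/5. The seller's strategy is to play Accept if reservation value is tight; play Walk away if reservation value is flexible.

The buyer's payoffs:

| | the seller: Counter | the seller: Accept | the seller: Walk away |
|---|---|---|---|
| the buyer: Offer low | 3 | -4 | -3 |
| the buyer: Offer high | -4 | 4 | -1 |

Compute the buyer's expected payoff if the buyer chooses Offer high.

2

E[Offer high] = 3/5·4 + 2/5·(-1) = 12/5 + (-2/5) = 2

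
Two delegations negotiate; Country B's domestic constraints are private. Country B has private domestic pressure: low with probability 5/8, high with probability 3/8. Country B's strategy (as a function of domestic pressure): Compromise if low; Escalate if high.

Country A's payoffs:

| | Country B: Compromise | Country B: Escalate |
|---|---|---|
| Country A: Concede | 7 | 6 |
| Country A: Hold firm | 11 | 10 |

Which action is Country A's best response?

E[Concede] = 5/8·(7) + 3/8·(6) = 53/8
E[Hold firm] = 5/8·(11) + 3/8·(10) = 85/8
Best response: Hold firm (85/8 is the largest).

Hold firm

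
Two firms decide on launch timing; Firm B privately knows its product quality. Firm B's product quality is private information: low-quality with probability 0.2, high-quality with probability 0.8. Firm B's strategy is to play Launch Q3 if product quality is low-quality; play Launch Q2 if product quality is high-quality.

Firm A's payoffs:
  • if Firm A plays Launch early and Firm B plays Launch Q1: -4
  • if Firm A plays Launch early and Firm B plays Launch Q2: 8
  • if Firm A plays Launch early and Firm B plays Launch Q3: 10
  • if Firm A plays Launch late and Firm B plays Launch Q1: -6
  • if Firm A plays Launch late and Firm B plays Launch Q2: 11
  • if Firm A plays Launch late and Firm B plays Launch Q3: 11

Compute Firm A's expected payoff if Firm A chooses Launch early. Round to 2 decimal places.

8.40

E[Launch early] = 0.2·10 + 0.8·8 = 2 + 6.4 = 8.4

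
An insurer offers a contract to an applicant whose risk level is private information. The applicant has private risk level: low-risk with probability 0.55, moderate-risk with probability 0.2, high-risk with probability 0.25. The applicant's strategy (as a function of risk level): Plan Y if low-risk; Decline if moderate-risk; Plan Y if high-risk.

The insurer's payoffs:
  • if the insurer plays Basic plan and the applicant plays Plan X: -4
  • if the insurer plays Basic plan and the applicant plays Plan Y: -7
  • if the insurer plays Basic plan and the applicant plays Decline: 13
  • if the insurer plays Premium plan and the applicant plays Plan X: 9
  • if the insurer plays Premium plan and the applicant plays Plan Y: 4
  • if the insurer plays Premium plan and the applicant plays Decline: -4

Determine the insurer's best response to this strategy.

Compute the insurer's expected payoff for each action, taking the expectation over the applicant's type.
E[Basic plan] = 0.55·(-7) + 0.2·(13) + 0.25·(-7) = -3
E[Premium plan] = 0.55·(4) + 0.2·(-4) + 0.25·(4) = 2.4
Best response: Premium plan (2.4 is the largest).

Premium plan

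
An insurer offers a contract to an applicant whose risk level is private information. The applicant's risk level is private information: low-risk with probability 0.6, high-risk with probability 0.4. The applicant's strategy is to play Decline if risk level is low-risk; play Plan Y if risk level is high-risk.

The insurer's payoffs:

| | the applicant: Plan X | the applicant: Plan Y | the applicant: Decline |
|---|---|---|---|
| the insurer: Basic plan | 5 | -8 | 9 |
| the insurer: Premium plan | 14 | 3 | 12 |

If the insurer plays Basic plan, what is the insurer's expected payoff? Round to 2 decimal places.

Take the expectation over the applicant's risk level, weighting each type's action by its prior probability.
E[Basic plan] = 0.6·9 + 0.4·(-8) = 5.4 + (-3.2) = 2.2

2.20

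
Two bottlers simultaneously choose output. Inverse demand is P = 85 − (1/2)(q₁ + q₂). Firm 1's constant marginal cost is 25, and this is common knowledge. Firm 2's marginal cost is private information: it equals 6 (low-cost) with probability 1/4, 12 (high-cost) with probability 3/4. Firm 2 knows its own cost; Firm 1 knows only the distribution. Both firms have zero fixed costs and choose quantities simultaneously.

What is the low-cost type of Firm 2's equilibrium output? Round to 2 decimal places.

Firm 2 with cost c maximizes (85 − (1/2)(q₁+q₂) − c)·q₂, giving q₂(c) = (85 − c − (1/2)q₁).
E[c₂] = 1/4·6 + 3/4·12 = 10.5
Firm 1's FOC against E[q₂] yields q₁ = (85 − 2·25 + E[c₂])/(3/2) = (85 − 50 + 10.5)/(3/2) = 30.3333.
q₂(low-cost) = (85 − 6 − (1/2)·30.3333) = 63.8333.

63.83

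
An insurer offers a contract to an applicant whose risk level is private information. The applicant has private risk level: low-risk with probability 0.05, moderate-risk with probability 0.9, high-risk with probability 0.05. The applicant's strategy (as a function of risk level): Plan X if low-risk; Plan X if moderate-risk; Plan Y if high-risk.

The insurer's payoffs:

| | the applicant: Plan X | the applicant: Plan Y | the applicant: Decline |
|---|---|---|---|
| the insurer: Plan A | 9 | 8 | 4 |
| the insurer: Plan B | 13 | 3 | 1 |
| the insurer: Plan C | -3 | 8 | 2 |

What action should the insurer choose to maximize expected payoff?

Plan B

Compute the insurer's expected payoff for each action, taking the expectation over the applicant's type.
E[Plan A] = 0.05·(9) + 0.9·(9) + 0.05·(8) = 8.95
E[Plan B] = 0.05·(13) + 0.9·(13) + 0.05·(3) = 12.5
E[Plan C] = 0.05·(-3) + 0.9·(-3) + 0.05·(8) = -2.45
Best response: Plan B (12.5 is the largest).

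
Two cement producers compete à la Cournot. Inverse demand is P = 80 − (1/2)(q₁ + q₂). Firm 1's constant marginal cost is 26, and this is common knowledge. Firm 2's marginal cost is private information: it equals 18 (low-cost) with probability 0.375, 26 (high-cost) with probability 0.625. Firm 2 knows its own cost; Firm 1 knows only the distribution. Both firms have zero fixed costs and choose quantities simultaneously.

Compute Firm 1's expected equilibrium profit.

578

Type-c best response for Firm 2: q₂(c) = (80 − c) − q₁/2.
Firm 1 maximizes expected profit; its first-order condition is 80 − q₁ − (1/2)E[q₂] − 26 = 0.
Substituting E[q₂] and solving: E[c₂] = 23, so q₁ = (80 − 2·26 + 23)/(3/2) = 34.
E[P] = 80 − (1/2)·(q₁ + E[q₂]) = 43; Firm 1's expected profit = (E[P] − 26)·q₁ = (43 − 26)·34 = 578.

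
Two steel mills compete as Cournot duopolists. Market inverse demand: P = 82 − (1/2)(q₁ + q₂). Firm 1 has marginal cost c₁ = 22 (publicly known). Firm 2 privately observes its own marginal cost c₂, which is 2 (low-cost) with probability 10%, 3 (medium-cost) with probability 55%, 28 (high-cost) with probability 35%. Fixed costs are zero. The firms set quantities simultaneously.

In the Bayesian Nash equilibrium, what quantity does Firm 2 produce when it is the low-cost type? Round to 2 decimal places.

63.45

Firm 2 with cost c maximizes (82 − (1/2)(q₁+q₂) − c)·q₂, giving q₂(c) = (82 − c − (1/2)q₁).
E[c₂] = 0.1·2 + 0.55·3 + 0.35·28 = 11.65
Firm 1's FOC against E[q₂] yields q₁ = (82 − 2·22 + E[c₂])/(3/2) = (82 − 44 + 11.65)/(3/2) = 33.1.
q₂(low-cost) = (82 − 2 − (1/2)·33.1) = 63.45.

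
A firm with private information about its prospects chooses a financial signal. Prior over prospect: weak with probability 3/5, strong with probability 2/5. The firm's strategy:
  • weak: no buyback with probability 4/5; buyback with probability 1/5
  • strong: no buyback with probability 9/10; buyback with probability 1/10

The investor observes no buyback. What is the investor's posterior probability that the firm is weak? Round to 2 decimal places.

Apply Bayes' rule using the sender's strategy as the likelihood.
P(no buyback) = (3/5)·(4/5) + (2/5)·(9/10) = 21/25
P(weak | no buyback) = ((3/5)·(4/5)) / (21/25) = (12/25) / (21/25) = 4/7

0.57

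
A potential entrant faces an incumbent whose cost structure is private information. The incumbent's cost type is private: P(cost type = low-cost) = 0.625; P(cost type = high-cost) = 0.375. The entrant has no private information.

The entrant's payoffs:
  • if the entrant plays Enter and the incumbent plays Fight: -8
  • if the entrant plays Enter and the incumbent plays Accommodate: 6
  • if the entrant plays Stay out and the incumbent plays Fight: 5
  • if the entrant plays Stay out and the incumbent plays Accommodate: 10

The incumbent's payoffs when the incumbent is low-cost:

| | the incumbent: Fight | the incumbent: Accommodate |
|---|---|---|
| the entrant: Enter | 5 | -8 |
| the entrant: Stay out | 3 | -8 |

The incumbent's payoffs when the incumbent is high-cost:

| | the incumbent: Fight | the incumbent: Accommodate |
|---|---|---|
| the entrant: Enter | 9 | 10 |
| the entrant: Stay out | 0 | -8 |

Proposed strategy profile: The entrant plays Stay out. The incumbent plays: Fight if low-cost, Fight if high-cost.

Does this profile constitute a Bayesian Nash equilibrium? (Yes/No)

Yes

The entrant plays Stay out: E[Stay out] = 0.625·(5) + 0.375·(5) = 5; E[Enter] = -8. Best-responding. ✓
The incumbent (cost type low-cost), facing Stay out: Fight gives 3, Accommodate gives -8. Proposed Fight is best. ✓
The incumbent (cost type high-cost), facing Stay out: Fight gives 0, Accommodate gives -8. Proposed Fight is best. ✓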